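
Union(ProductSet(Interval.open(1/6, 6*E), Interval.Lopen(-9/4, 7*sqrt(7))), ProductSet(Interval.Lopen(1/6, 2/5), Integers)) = Union(ProductSet(Interval.Lopen(1/6, 2/5), Integers), ProductSet(Interval.open(1/6, 6*E), Interval.Lopen(-9/4, 7*sqrt(7))))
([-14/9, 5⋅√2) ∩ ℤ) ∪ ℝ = ℝ ∪ {-1, 0, …, 7}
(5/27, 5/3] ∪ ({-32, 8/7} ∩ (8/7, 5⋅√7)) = (5/27, 5/3]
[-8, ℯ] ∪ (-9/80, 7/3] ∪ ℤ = ℤ ∪ [-8, ℯ]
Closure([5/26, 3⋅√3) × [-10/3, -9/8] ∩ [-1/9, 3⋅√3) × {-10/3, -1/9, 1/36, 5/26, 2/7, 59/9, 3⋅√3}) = [5/26, 3⋅√3] × {-10/3}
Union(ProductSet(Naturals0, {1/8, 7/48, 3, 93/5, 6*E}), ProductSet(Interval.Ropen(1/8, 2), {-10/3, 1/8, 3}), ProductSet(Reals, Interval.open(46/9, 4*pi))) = Union(ProductSet(Interval.Ropen(1/8, 2), {-10/3, 1/8, 3}), ProductSet(Naturals0, {1/8, 7/48, 3, 93/5, 6*E}), ProductSet(Reals, Interval.open(46/9, 4*pi)))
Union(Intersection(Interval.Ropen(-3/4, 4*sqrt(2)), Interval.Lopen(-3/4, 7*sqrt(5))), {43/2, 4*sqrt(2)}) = Union({43/2}, Interval.Lopen(-3/4, 4*sqrt(2)))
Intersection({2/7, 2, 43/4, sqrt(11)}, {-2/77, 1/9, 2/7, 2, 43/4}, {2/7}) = {2/7}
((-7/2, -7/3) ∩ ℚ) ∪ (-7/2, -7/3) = (-7/2, -7/3) ∪ (ℚ ∩ (-7/2, -7/3))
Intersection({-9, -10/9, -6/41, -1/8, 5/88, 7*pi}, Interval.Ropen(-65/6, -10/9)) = {-9}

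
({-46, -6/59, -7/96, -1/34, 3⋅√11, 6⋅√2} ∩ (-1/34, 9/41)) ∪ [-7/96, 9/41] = [-7/96, 9/41]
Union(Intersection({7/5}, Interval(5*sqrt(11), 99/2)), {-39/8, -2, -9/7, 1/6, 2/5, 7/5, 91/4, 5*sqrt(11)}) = {-39/8, -2, -9/7, 1/6, 2/5, 7/5, 91/4, 5*sqrt(11)}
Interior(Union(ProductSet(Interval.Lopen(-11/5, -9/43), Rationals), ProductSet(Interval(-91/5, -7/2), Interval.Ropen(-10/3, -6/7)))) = Union(ProductSet(Interval.open(-91/5, -7/2), Interval.open(-10/3, -6/7)), ProductSet(Interval.Lopen(-11/5, -9/43), Complement(Rationals, Interval(-oo, oo))))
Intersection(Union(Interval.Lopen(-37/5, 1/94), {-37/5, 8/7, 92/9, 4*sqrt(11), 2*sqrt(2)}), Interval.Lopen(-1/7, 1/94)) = Interval.Lopen(-1/7, 1/94)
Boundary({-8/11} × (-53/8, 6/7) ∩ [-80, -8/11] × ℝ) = {-8/11} × [-53/8, 6/7]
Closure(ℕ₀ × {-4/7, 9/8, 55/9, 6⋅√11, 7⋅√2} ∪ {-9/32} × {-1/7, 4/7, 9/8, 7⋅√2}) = ({-9/32} × {-1/7, 4/7, 9/8, 7⋅√2}) ∪ (ℕ₀ × {-4/7, 9/8, 55/9, 6⋅√11, 7⋅√2})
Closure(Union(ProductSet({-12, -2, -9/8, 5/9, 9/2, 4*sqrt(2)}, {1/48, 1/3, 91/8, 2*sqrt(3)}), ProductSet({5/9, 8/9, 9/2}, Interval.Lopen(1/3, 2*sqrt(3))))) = Union(ProductSet({5/9, 8/9, 9/2}, Interval(1/3, 2*sqrt(3))), ProductSet({-12, -2, -9/8, 5/9, 9/2, 4*sqrt(2)}, {1/48, 1/3, 91/8, 2*sqrt(3)}))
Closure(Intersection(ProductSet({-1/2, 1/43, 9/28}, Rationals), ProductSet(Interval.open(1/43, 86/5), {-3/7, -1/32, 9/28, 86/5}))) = ProductSet({9/28}, {-3/7, -1/32, 9/28, 86/5})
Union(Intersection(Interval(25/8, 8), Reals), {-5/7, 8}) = Union({-5/7}, Interval(25/8, 8))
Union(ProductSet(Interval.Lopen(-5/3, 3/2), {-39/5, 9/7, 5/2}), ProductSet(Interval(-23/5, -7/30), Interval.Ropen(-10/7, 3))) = Union(ProductSet(Interval(-23/5, -7/30), Interval.Ropen(-10/7, 3)), ProductSet(Interval.Lopen(-5/3, 3/2), {-39/5, 9/7, 5/2}))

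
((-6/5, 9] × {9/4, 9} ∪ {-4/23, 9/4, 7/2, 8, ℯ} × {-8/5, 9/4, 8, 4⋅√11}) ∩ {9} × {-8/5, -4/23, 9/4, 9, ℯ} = {9} × {9/4, 9}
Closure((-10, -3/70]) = [-10, -3/70]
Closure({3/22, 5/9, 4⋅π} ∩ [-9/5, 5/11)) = {3/22}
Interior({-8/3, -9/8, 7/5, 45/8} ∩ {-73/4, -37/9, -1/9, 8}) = ∅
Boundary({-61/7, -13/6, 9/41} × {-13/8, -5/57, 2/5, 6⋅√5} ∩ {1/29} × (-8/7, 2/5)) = ∅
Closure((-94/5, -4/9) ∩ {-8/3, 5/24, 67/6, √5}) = {-8/3}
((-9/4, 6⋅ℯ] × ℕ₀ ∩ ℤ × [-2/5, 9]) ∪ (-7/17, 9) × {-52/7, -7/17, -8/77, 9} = ({-2, -1, …, 16} × {0, 1, …, 9}) ∪ ((-7/17, 9) × {-52/7, -7/17, -8/77, 9})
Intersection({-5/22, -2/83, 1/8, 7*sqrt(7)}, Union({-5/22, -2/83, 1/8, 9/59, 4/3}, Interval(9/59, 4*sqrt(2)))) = {-5/22, -2/83, 1/8}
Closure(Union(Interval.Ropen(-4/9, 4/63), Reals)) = Interval(-oo, oo)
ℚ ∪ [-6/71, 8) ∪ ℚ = ℚ ∪ [-6/71, 8]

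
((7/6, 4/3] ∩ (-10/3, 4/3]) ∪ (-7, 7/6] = (-7, 4/3]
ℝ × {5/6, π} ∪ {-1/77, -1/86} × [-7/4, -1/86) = (ℝ × {5/6, π}) ∪ ({-1/77, -1/86} × [-7/4, -1/86))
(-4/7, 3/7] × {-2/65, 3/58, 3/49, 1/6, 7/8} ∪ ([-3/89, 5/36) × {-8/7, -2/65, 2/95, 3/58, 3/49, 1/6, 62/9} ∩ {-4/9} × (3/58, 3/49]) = (-4/7, 3/7] × {-2/65, 3/58, 3/49, 1/6, 7/8}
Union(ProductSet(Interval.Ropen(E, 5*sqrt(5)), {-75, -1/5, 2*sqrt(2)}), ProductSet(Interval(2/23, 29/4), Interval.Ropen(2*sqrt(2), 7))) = Union(ProductSet(Interval(2/23, 29/4), Interval.Ropen(2*sqrt(2), 7)), ProductSet(Interval.Ropen(E, 5*sqrt(5)), {-75, -1/5, 2*sqrt(2)}))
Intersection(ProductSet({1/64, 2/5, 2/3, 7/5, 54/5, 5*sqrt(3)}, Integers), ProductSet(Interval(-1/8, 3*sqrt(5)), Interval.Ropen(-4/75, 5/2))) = ProductSet({1/64, 2/5, 2/3, 7/5}, Range(0, 3, 1))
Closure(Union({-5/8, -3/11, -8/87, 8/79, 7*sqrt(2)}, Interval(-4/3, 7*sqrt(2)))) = Interval(-4/3, 7*sqrt(2))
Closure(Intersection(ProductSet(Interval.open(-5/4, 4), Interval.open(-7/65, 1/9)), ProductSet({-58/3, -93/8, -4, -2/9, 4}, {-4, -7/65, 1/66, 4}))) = ProductSet({-2/9}, {1/66})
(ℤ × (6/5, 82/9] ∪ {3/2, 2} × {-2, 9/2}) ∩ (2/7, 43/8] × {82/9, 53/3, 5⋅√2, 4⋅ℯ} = {1, 2, …, 5} × {82/9, 5⋅√2}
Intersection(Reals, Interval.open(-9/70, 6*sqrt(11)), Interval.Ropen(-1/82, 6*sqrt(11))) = Interval.Ropen(-1/82, 6*sqrt(11))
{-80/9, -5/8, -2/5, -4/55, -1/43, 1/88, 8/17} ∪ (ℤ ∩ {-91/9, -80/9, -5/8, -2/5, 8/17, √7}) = {-80/9, -5/8, -2/5, -4/55, -1/43, 1/88, 8/17}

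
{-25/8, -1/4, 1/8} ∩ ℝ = {-25/8, -1/4, 1/8}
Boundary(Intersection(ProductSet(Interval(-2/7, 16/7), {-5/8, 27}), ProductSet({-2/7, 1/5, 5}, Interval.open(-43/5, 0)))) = ProductSet({-2/7, 1/5}, {-5/8})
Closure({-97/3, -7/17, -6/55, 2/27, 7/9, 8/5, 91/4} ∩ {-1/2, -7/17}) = {-7/17}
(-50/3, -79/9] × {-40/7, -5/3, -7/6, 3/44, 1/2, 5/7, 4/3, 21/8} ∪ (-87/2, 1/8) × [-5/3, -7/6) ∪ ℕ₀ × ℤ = (ℕ₀ × ℤ) ∪ ((-87/2, 1/8) × [-5/3, -7/6)) ∪ ((-50/3, -79/9] × {-40/7, -5/3, -7/6, 3/44, 1/2, 5/7, 4/3, 21/8})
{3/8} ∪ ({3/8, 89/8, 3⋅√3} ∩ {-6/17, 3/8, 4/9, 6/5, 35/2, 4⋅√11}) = {3/8}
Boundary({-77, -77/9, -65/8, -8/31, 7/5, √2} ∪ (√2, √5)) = {-77, -77/9, -65/8, -8/31, 7/5, √2, √5}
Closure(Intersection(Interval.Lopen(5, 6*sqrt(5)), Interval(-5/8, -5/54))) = EmptySet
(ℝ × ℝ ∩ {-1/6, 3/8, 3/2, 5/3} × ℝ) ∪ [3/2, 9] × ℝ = ({-1/6, 3/8} ∪ [3/2, 9]) × ℝ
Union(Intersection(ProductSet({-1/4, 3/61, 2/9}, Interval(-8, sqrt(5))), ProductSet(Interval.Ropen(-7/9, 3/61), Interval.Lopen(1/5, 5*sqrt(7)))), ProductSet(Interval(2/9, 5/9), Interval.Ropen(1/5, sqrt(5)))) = Union(ProductSet({-1/4}, Interval.Lopen(1/5, sqrt(5))), ProductSet(Interval(2/9, 5/9), Interval.Ropen(1/5, sqrt(5))))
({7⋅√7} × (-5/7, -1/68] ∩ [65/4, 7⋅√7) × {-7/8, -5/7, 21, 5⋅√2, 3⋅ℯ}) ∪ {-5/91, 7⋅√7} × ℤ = {-5/91, 7⋅√7} × ℤ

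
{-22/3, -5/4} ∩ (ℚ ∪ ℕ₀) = {-22/3, -5/4}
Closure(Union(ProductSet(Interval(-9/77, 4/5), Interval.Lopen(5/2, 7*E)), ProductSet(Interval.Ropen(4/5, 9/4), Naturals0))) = Union(ProductSet(Interval(-9/77, 4/5), Interval(5/2, 7*E)), ProductSet(Interval(4/5, 9/4), Naturals0))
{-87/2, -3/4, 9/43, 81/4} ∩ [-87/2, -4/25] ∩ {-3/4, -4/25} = {-3/4}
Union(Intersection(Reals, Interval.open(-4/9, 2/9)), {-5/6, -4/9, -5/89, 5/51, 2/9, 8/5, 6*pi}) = Union({-5/6, 8/5, 6*pi}, Interval(-4/9, 2/9))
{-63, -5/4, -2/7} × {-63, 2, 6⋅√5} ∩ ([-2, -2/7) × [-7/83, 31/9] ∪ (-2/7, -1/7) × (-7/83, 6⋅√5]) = {-5/4} × {2}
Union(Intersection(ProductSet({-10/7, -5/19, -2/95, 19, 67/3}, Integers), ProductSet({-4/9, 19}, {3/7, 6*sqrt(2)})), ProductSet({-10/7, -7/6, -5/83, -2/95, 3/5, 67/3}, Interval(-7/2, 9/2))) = ProductSet({-10/7, -7/6, -5/83, -2/95, 3/5, 67/3}, Interval(-7/2, 9/2))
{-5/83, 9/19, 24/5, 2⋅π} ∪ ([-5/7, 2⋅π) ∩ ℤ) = {-5/83, 9/19, 24/5, 2⋅π} ∪ {0, 1, …, 6}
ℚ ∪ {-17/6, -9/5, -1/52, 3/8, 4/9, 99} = ℚ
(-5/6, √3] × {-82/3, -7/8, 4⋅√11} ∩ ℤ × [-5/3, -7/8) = ∅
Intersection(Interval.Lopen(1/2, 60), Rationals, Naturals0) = Range(1, 61, 1)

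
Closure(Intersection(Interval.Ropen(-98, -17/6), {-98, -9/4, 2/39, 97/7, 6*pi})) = {-98}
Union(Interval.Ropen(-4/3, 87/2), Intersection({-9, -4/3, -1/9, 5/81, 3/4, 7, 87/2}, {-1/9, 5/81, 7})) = Interval.Ropen(-4/3, 87/2)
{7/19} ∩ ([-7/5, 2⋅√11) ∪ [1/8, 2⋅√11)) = {7/19}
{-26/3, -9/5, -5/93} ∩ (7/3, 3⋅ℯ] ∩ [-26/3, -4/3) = ∅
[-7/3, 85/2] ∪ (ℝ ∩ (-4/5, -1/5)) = [-7/3, 85/2]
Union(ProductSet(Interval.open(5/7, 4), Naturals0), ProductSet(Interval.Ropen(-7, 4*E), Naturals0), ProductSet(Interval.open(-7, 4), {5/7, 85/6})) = Union(ProductSet(Interval.open(-7, 4), {5/7, 85/6}), ProductSet(Interval.Ropen(-7, 4*E), Naturals0))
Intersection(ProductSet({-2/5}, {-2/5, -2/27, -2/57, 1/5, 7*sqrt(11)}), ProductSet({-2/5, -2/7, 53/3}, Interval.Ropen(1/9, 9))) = ProductSet({-2/5}, {1/5})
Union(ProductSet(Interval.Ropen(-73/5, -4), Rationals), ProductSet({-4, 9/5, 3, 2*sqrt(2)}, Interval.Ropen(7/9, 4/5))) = Union(ProductSet({-4, 9/5, 3, 2*sqrt(2)}, Interval.Ropen(7/9, 4/5)), ProductSet(Interval.Ropen(-73/5, -4), Rationals))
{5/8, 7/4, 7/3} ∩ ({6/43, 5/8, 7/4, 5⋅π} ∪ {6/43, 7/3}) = {5/8, 7/4, 7/3}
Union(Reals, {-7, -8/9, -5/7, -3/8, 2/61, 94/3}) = Reals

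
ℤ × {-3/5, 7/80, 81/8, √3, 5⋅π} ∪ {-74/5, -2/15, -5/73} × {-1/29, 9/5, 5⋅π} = ({-74/5, -2/15, -5/73} × {-1/29, 9/5, 5⋅π}) ∪ (ℤ × {-3/5, 7/80, 81/8, √3, 5⋅π})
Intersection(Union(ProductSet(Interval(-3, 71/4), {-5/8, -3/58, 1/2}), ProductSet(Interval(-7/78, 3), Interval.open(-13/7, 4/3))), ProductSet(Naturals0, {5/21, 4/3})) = ProductSet(Range(0, 4, 1), {5/21})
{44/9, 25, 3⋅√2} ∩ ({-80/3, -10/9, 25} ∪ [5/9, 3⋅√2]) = {25, 3⋅√2}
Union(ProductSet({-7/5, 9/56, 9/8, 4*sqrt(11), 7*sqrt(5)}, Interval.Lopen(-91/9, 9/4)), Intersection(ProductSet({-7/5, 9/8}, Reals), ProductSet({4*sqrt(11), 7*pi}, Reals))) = ProductSet({-7/5, 9/56, 9/8, 4*sqrt(11), 7*sqrt(5)}, Interval.Lopen(-91/9, 9/4))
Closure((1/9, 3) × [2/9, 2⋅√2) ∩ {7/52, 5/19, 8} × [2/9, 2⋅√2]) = {7/52, 5/19} × [2/9, 2⋅√2]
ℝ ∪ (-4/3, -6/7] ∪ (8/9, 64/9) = (-∞, ∞)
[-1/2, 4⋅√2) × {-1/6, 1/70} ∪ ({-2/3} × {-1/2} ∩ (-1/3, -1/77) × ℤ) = [-1/2, 4⋅√2) × {-1/6, 1/70}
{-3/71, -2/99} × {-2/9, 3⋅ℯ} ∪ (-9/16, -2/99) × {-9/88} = ((-9/16, -2/99) × {-9/88}) ∪ ({-3/71, -2/99} × {-2/9, 3⋅ℯ})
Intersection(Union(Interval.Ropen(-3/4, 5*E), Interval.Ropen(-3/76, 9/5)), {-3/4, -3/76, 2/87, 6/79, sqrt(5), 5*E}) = {-3/4, -3/76, 2/87, 6/79, sqrt(5)}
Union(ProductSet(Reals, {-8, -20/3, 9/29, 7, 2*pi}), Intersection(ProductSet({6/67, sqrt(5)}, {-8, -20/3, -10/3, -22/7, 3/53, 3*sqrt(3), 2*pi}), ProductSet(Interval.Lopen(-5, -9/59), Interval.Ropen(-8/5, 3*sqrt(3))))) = ProductSet(Reals, {-8, -20/3, 9/29, 7, 2*pi})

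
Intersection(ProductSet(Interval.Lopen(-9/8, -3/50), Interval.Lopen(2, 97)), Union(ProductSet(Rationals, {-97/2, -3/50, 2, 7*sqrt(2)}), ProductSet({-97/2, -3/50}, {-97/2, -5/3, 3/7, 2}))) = ProductSet(Intersection(Interval.Lopen(-9/8, -3/50), Rationals), {7*sqrt(2)})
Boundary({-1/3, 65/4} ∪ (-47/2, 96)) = {-47/2, 96}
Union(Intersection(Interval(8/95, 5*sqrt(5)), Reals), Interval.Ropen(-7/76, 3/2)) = Interval(-7/76, 5*sqrt(5))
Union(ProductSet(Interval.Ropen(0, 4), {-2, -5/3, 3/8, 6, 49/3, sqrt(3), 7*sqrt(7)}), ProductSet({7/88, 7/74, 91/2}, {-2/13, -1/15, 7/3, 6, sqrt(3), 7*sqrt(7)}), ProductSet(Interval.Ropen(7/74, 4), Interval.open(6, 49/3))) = Union(ProductSet({7/88, 7/74, 91/2}, {-2/13, -1/15, 7/3, 6, sqrt(3), 7*sqrt(7)}), ProductSet(Interval.Ropen(0, 4), {-2, -5/3, 3/8, 6, 49/3, sqrt(3), 7*sqrt(7)}), ProductSet(Interval.Ropen(7/74, 4), Interval.open(6, 49/3)))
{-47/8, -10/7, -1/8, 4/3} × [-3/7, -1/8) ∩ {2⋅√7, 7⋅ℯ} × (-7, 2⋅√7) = ∅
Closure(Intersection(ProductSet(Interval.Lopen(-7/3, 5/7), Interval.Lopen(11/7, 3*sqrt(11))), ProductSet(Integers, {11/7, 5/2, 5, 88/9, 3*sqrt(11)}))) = ProductSet(Range(-2, 1, 1), {5/2, 5, 88/9, 3*sqrt(11)})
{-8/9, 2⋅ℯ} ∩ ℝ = {-8/9, 2⋅ℯ}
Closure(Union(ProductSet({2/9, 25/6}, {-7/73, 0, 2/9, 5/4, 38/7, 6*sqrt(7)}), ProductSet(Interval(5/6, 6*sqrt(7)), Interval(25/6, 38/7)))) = Union(ProductSet({2/9, 25/6}, {-7/73, 0, 2/9, 5/4, 38/7, 6*sqrt(7)}), ProductSet(Interval(5/6, 6*sqrt(7)), Interval(25/6, 38/7)))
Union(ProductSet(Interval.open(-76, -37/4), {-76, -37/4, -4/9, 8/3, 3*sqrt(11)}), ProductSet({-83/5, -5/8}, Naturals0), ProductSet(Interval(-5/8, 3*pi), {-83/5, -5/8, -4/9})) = Union(ProductSet({-83/5, -5/8}, Naturals0), ProductSet(Interval.open(-76, -37/4), {-76, -37/4, -4/9, 8/3, 3*sqrt(11)}), ProductSet(Interval(-5/8, 3*pi), {-83/5, -5/8, -4/9}))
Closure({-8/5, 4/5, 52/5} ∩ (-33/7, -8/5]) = {-8/5}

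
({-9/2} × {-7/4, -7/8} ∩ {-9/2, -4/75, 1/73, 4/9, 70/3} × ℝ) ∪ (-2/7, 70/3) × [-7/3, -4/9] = ({-9/2} × {-7/4, -7/8}) ∪ ((-2/7, 70/3) × [-7/3, -4/9])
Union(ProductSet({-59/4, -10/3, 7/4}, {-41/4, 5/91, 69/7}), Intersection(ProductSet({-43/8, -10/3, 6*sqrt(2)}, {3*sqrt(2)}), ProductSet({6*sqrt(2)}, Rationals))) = ProductSet({-59/4, -10/3, 7/4}, {-41/4, 5/91, 69/7})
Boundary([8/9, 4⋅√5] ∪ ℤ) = {8/9, 4⋅√5} ∪ (ℤ \ (8/9, 4⋅√5))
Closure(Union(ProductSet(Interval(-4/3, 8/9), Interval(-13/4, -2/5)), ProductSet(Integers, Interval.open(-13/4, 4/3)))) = Union(ProductSet(Integers, Interval(-13/4, 4/3)), ProductSet(Interval(-4/3, 8/9), Interval(-13/4, -2/5)))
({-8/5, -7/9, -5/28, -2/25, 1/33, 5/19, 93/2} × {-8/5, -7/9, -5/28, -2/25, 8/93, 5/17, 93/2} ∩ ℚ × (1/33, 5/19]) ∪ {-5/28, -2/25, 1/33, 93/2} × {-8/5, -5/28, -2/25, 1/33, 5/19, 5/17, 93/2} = ({-8/5, -7/9, -5/28, -2/25, 1/33, 5/19, 93/2} × {8/93}) ∪ ({-5/28, -2/25, 1/33, 93/2} × {-8/5, -5/28, -2/25, 1/33, 5/19, 5/17, 93/2})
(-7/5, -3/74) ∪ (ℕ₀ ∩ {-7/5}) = (-7/5, -3/74)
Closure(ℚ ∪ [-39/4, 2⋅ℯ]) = ℚ ∪ (-∞, ∞)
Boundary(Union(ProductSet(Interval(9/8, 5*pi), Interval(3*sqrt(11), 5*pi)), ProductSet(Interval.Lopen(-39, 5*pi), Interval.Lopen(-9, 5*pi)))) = Union(ProductSet({-39, 5*pi}, Interval(-9, 5*pi)), ProductSet(Interval(-39, 5*pi), {-9, 5*pi}))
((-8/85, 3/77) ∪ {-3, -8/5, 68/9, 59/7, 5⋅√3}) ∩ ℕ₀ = {0}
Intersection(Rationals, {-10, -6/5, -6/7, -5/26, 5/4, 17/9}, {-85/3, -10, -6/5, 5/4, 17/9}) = {-10, -6/5, 5/4, 17/9}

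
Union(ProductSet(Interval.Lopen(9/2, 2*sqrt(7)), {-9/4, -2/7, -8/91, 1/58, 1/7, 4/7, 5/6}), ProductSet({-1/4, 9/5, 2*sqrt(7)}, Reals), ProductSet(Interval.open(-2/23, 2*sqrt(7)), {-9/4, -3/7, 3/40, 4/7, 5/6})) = Union(ProductSet({-1/4, 9/5, 2*sqrt(7)}, Reals), ProductSet(Interval.open(-2/23, 2*sqrt(7)), {-9/4, -3/7, 3/40, 4/7, 5/6}), ProductSet(Interval.Lopen(9/2, 2*sqrt(7)), {-9/4, -2/7, -8/91, 1/58, 1/7, 4/7, 5/6}))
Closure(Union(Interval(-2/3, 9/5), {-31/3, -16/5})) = Union({-31/3, -16/5}, Interval(-2/3, 9/5))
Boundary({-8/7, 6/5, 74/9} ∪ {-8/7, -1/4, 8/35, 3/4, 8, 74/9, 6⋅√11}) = {-8/7, -1/4, 8/35, 3/4, 6/5, 8, 74/9, 6⋅√11}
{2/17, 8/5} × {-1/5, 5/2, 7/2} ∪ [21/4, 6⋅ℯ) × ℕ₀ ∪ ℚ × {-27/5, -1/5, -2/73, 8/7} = (ℚ × {-27/5, -1/5, -2/73, 8/7}) ∪ ({2/17, 8/5} × {-1/5, 5/2, 7/2}) ∪ ([21/4, 6⋅ℯ) × ℕ₀)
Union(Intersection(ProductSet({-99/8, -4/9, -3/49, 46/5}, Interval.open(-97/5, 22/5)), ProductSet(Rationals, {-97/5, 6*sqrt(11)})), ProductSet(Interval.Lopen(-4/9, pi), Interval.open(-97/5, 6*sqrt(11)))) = ProductSet(Interval.Lopen(-4/9, pi), Interval.open(-97/5, 6*sqrt(11)))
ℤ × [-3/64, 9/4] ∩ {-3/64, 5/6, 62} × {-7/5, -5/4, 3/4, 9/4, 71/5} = {62} × {3/4, 9/4}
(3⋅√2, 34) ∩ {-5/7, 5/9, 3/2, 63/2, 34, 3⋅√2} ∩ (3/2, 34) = {63/2}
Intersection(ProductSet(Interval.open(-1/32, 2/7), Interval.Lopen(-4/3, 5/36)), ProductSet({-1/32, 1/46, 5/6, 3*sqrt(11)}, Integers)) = ProductSet({1/46}, Range(-1, 1, 1))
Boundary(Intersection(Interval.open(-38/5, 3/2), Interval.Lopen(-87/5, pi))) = {-38/5, 3/2}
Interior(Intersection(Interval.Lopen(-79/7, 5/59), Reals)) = Interval.open(-79/7, 5/59)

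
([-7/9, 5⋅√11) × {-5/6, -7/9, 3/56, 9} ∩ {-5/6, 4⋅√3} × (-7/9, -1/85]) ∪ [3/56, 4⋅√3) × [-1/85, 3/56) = [3/56, 4⋅√3) × [-1/85, 3/56)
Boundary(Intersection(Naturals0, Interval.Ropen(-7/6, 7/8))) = Range(0, 1, 1)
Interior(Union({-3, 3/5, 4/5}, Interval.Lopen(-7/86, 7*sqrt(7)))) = Interval.open(-7/86, 7*sqrt(7))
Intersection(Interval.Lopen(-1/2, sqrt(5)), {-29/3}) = EmptySet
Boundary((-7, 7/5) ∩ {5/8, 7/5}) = {5/8}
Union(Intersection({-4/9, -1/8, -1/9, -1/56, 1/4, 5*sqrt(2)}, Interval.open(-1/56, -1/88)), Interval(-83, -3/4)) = Interval(-83, -3/4)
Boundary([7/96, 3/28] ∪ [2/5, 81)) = {7/96, 3/28, 2/5, 81}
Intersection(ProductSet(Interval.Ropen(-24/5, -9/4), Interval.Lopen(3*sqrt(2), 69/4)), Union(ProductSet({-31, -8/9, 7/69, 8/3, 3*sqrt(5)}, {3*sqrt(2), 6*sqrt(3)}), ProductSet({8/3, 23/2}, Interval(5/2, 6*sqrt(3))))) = EmptySet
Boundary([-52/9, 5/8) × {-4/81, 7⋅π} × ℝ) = [-52/9, 5/8] × {-4/81, 7⋅π} × ℝ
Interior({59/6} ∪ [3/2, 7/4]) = (3/2, 7/4)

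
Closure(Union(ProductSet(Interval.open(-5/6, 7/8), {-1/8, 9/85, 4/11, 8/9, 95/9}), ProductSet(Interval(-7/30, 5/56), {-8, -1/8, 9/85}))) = Union(ProductSet(Interval(-5/6, 7/8), {-1/8, 9/85, 4/11, 8/9, 95/9}), ProductSet(Interval(-7/30, 5/56), {-8, -1/8, 9/85}))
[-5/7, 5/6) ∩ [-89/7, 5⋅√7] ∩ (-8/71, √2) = (-8/71, 5/6)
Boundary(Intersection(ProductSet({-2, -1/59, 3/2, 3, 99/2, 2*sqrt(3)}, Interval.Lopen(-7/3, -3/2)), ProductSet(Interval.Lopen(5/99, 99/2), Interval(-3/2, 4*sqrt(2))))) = ProductSet({3/2, 3, 99/2, 2*sqrt(3)}, {-3/2})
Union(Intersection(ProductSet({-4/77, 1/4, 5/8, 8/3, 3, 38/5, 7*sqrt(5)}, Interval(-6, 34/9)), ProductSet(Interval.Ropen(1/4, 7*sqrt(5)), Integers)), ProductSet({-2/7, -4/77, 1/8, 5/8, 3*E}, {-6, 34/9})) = Union(ProductSet({-2/7, -4/77, 1/8, 5/8, 3*E}, {-6, 34/9}), ProductSet({1/4, 5/8, 8/3, 3, 38/5}, Range(-6, 4, 1)))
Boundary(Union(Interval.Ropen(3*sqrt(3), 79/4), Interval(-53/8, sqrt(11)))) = {-53/8, 79/4, sqrt(11), 3*sqrt(3)}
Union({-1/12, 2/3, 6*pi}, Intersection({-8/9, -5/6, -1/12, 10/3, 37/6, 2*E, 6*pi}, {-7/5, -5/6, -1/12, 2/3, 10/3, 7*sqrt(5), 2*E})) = {-5/6, -1/12, 2/3, 10/3, 2*E, 6*pi}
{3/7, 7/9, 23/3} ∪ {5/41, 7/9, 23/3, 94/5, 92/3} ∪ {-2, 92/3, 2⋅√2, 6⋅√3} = {-2, 5/41, 3/7, 7/9, 23/3, 94/5, 92/3, 2⋅√2, 6⋅√3}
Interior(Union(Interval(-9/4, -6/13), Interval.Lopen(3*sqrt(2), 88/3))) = Union(Interval.open(-9/4, -6/13), Interval.open(3*sqrt(2), 88/3))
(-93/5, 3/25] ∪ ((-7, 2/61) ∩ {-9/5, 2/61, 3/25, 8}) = (-93/5, 3/25]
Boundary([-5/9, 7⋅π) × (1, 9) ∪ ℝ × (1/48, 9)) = ℝ × {1/48, 9}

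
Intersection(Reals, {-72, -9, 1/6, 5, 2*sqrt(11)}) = {-72, -9, 1/6, 5, 2*sqrt(11)}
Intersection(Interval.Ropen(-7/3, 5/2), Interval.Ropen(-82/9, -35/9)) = EmptySet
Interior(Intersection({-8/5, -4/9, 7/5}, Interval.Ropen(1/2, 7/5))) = EmptySet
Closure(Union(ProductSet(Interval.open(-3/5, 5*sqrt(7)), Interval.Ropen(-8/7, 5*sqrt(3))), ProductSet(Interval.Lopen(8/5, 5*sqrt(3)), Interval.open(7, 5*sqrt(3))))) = Union(ProductSet({-3/5, 5*sqrt(7)}, Interval(-8/7, 5*sqrt(3))), ProductSet(Interval(-3/5, 5*sqrt(7)), {-8/7, 5*sqrt(3)}), ProductSet(Interval.open(-3/5, 5*sqrt(7)), Interval.Ropen(-8/7, 5*sqrt(3))))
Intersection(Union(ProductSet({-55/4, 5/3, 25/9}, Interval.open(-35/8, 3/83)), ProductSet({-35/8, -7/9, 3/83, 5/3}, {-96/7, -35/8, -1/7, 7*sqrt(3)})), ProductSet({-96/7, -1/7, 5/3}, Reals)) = ProductSet({5/3}, Union({-96/7, 7*sqrt(3)}, Interval.Ropen(-35/8, 3/83)))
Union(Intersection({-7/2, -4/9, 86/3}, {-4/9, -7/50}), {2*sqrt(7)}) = {-4/9, 2*sqrt(7)}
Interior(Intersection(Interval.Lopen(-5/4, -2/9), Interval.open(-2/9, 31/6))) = EmptySet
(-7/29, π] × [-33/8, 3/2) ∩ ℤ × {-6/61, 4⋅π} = {0, 1, 2, 3} × {-6/61}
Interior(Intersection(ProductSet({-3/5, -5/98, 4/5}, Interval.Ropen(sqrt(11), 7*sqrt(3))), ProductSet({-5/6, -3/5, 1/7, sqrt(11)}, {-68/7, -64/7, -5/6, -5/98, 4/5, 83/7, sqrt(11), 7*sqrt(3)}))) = EmptySet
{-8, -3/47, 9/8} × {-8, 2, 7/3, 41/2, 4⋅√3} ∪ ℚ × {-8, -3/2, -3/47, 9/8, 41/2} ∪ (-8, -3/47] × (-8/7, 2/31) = (ℚ × {-8, -3/2, -3/47, 9/8, 41/2}) ∪ ((-8, -3/47] × (-8/7, 2/31)) ∪ ({-8, -3/47, 9/8} × {-8, 2, 7/3, 41/2, 4⋅√3})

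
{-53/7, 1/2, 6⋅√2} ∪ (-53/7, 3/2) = [-53/7, 3/2) ∪ {6⋅√2}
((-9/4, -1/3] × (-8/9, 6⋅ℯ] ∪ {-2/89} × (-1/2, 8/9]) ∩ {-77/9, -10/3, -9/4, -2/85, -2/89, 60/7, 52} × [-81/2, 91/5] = {-2/89} × (-1/2, 8/9]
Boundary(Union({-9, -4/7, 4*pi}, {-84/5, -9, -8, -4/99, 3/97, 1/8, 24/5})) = {-84/5, -9, -8, -4/7, -4/99, 3/97, 1/8, 24/5, 4*pi}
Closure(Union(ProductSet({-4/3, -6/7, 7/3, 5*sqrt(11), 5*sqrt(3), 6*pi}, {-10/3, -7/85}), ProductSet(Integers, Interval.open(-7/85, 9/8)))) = Union(ProductSet({-4/3, -6/7, 7/3, 5*sqrt(11), 5*sqrt(3), 6*pi}, {-10/3, -7/85}), ProductSet(Integers, Interval(-7/85, 9/8)))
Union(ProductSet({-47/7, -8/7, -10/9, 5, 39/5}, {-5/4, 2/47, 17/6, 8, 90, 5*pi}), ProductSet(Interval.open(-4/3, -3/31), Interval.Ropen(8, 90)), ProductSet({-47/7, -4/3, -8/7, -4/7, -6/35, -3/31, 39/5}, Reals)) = Union(ProductSet({-47/7, -8/7, -10/9, 5, 39/5}, {-5/4, 2/47, 17/6, 8, 90, 5*pi}), ProductSet({-47/7, -4/3, -8/7, -4/7, -6/35, -3/31, 39/5}, Reals), ProductSet(Interval.open(-4/3, -3/31), Interval.Ropen(8, 90)))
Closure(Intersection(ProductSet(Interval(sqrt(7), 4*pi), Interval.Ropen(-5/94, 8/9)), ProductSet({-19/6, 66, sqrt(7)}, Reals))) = ProductSet({sqrt(7)}, Interval(-5/94, 8/9))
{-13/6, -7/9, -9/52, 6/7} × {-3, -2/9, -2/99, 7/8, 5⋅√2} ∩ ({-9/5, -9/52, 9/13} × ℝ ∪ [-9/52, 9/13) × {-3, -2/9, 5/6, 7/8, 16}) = {-9/52} × {-3, -2/9, -2/99, 7/8, 5⋅√2}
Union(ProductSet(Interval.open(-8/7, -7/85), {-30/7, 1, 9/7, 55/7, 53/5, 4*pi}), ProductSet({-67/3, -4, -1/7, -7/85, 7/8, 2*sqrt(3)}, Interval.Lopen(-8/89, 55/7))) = Union(ProductSet({-67/3, -4, -1/7, -7/85, 7/8, 2*sqrt(3)}, Interval.Lopen(-8/89, 55/7)), ProductSet(Interval.open(-8/7, -7/85), {-30/7, 1, 9/7, 55/7, 53/5, 4*pi}))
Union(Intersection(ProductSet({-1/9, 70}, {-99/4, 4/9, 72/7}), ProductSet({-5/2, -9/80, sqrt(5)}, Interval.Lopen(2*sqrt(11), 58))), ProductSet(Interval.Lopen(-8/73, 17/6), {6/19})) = ProductSet(Interval.Lopen(-8/73, 17/6), {6/19})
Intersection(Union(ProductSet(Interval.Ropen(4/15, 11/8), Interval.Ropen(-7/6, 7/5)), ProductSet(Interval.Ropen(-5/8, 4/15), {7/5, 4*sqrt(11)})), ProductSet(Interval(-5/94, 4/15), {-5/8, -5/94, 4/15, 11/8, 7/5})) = Union(ProductSet({4/15}, {-5/8, -5/94, 4/15, 11/8}), ProductSet(Interval.Ropen(-5/94, 4/15), {7/5}))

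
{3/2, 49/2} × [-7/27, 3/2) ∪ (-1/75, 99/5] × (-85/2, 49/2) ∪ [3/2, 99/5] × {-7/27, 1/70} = ({3/2, 49/2} × [-7/27, 3/2)) ∪ ((-1/75, 99/5] × (-85/2, 49/2))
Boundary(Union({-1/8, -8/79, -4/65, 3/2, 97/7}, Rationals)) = Reals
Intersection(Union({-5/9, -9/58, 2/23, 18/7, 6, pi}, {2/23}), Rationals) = {-5/9, -9/58, 2/23, 18/7, 6}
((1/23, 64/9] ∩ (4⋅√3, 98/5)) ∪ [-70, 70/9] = [-70, 70/9]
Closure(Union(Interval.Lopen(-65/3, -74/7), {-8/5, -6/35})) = Union({-8/5, -6/35}, Interval(-65/3, -74/7))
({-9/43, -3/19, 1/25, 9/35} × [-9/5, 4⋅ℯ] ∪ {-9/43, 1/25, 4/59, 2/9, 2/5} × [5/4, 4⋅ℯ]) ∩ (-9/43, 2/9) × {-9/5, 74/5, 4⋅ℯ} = ({1/25, 4/59} × {4⋅ℯ}) ∪ ({-3/19, 1/25} × {-9/5, 4⋅ℯ})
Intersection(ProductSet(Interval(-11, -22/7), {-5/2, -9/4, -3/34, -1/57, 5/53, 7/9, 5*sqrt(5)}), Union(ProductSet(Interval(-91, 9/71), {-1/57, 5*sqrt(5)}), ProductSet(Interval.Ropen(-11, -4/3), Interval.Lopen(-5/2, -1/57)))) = ProductSet(Interval(-11, -22/7), {-9/4, -3/34, -1/57, 5*sqrt(5)})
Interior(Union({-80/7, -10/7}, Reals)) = Reals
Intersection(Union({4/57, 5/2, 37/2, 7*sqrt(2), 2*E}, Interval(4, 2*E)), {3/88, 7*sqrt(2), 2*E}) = {7*sqrt(2), 2*E}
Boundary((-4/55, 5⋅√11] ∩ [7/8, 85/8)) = {7/8, 85/8}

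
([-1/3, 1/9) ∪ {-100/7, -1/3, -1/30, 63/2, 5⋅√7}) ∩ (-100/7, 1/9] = [-1/3, 1/9)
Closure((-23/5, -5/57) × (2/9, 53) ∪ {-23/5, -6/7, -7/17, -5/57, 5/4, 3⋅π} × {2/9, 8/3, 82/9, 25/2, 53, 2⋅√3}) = ({-23/5, -5/57} × [2/9, 53]) ∪ ((-23/5, -5/57) × (2/9, 53)) ∪ (([-23/5, -5/57] ∪ {5/4, 3⋅π}) × {2/9, 53}) ∪ ({-23/5, -6/7, -7/17, -5/57, 5/4, 3⋅π} × {2/9, 8/3, 82/9, 25/2, 53, 2⋅√3})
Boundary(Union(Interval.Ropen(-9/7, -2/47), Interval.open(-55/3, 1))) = {-55/3, 1}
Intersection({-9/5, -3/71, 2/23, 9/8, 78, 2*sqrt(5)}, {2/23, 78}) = {2/23, 78}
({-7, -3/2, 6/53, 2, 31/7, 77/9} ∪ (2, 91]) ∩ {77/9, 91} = {77/9, 91}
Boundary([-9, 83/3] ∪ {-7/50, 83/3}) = {-9, 83/3}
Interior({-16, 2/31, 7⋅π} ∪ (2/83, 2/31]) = (2/83, 2/31)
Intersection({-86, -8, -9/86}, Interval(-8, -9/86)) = {-8, -9/86}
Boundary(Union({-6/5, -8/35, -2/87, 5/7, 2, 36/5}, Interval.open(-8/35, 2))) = {-6/5, -8/35, 2, 36/5}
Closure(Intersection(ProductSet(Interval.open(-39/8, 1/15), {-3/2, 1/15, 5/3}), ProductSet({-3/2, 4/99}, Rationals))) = ProductSet({-3/2, 4/99}, {-3/2, 1/15, 5/3})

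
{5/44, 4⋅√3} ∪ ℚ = ℚ ∪ {4⋅√3}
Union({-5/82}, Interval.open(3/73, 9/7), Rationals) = Union(Interval(3/73, 9/7), Rationals)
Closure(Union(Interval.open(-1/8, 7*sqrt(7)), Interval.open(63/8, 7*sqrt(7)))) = Interval(-1/8, 7*sqrt(7))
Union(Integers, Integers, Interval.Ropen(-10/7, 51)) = Union(Integers, Interval(-10/7, 51))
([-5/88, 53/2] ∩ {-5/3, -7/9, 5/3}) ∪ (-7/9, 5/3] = (-7/9, 5/3]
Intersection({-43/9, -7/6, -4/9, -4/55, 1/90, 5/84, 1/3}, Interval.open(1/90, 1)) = {5/84, 1/3}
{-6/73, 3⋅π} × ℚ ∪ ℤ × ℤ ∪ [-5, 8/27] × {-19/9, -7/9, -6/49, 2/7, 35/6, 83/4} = (ℤ × ℤ) ∪ ({-6/73, 3⋅π} × ℚ) ∪ ([-5, 8/27] × {-19/9, -7/9, -6/49, 2/7, 35/6, 83/4})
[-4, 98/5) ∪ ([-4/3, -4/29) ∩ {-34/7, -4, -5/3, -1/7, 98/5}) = [-4, 98/5)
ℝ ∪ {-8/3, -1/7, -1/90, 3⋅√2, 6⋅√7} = ℝ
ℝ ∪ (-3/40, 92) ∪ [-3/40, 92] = (-∞, ∞)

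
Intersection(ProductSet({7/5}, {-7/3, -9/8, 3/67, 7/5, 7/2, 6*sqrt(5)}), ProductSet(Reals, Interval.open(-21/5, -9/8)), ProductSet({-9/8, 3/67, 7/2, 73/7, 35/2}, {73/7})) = EmptySet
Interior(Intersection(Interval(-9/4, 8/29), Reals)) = Interval.open(-9/4, 8/29)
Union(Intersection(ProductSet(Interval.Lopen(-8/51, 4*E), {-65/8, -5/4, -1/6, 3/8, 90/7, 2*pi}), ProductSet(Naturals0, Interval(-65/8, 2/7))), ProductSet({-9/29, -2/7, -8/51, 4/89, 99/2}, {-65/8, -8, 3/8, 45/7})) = Union(ProductSet({-9/29, -2/7, -8/51, 4/89, 99/2}, {-65/8, -8, 3/8, 45/7}), ProductSet(Range(0, 11, 1), {-65/8, -5/4, -1/6}))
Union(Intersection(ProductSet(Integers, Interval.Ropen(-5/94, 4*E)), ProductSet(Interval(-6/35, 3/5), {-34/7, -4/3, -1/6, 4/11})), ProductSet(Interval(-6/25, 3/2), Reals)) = ProductSet(Interval(-6/25, 3/2), Reals)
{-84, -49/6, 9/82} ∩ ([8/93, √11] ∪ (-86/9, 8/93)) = {-49/6, 9/82}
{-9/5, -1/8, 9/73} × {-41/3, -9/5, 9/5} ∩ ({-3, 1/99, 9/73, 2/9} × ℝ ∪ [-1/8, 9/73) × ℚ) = {-1/8, 9/73} × {-41/3, -9/5, 9/5}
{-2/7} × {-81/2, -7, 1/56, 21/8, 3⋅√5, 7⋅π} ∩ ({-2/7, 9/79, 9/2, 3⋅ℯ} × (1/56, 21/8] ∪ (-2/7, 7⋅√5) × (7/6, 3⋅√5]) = {-2/7} × {21/8}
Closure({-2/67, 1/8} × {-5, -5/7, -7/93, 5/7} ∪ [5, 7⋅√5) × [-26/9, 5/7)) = ({-2/67, 1/8} × {-5, -5/7, -7/93, 5/7}) ∪ ({5, 7⋅√5} × [-26/9, 5/7]) ∪ ([5, 7⋅√5] × {-26/9, 5/7}) ∪ ([5, 7⋅√5) × [-26/9, 5/7))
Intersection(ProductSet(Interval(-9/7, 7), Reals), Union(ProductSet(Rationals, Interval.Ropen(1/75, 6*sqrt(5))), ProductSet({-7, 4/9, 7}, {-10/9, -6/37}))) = Union(ProductSet({4/9, 7}, {-10/9, -6/37}), ProductSet(Intersection(Interval(-9/7, 7), Rationals), Interval.Ropen(1/75, 6*sqrt(5))))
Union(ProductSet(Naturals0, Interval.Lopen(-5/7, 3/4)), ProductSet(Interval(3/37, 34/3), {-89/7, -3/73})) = Union(ProductSet(Interval(3/37, 34/3), {-89/7, -3/73}), ProductSet(Naturals0, Interval.Lopen(-5/7, 3/4)))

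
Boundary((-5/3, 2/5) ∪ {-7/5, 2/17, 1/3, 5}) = {-5/3, 2/5, 5}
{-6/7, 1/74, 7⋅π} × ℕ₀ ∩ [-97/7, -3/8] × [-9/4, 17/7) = {-6/7} × {0, 1, 2}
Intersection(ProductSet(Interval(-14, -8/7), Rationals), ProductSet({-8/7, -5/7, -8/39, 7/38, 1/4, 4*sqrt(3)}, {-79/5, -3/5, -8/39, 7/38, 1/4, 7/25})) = ProductSet({-8/7}, {-79/5, -3/5, -8/39, 7/38, 1/4, 7/25})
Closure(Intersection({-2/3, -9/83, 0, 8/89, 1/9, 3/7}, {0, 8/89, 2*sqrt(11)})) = {0, 8/89}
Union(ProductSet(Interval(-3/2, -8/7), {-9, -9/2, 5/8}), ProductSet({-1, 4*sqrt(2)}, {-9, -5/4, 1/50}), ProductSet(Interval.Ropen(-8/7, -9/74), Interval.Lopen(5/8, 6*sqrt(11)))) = Union(ProductSet({-1, 4*sqrt(2)}, {-9, -5/4, 1/50}), ProductSet(Interval(-3/2, -8/7), {-9, -9/2, 5/8}), ProductSet(Interval.Ropen(-8/7, -9/74), Interval.Lopen(5/8, 6*sqrt(11))))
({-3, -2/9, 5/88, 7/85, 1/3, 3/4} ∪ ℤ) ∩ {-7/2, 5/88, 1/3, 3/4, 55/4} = {5/88, 1/3, 3/4}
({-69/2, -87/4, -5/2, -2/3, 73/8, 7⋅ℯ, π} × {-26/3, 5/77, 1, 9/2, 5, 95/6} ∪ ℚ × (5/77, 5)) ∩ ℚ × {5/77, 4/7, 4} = (ℚ × {4/7, 4}) ∪ ({-69/2, -87/4, -5/2, -2/3, 73/8} × {5/77})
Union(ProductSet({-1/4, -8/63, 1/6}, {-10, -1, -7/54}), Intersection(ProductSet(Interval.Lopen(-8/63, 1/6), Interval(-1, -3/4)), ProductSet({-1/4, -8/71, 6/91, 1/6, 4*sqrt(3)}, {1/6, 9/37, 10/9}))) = ProductSet({-1/4, -8/63, 1/6}, {-10, -1, -7/54})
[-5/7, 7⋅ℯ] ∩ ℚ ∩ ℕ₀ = {0, 1, …, 19}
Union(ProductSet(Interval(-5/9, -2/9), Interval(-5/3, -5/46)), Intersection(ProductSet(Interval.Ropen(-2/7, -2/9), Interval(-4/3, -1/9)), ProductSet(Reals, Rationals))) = ProductSet(Interval(-5/9, -2/9), Interval(-5/3, -5/46))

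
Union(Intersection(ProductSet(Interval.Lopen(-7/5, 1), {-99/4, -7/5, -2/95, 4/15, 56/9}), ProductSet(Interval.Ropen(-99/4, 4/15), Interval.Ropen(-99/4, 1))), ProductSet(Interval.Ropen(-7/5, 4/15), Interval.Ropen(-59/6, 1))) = Union(ProductSet(Interval.Ropen(-7/5, 4/15), Interval.Ropen(-59/6, 1)), ProductSet(Interval.open(-7/5, 4/15), {-99/4, -7/5, -2/95, 4/15}))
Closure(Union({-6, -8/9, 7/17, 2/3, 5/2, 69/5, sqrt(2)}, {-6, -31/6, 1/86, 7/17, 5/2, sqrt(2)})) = {-6, -31/6, -8/9, 1/86, 7/17, 2/3, 5/2, 69/5, sqrt(2)}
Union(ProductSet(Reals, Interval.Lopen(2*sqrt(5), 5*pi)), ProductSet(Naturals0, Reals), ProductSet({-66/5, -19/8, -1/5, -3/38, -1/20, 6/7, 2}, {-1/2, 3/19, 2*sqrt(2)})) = Union(ProductSet({-66/5, -19/8, -1/5, -3/38, -1/20, 6/7, 2}, {-1/2, 3/19, 2*sqrt(2)}), ProductSet(Naturals0, Reals), ProductSet(Reals, Interval.Lopen(2*sqrt(5), 5*pi)))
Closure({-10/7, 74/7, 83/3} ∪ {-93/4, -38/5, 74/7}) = {-93/4, -38/5, -10/7, 74/7, 83/3}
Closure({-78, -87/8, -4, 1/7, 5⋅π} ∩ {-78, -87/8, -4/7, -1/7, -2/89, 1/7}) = {-78, -87/8, 1/7}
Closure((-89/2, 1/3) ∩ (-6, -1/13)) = [-6, -1/13]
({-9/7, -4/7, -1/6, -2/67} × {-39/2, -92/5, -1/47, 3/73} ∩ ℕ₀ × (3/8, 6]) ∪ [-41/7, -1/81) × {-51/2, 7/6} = [-41/7, -1/81) × {-51/2, 7/6}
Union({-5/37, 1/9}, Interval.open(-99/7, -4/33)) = Union({1/9}, Interval.open(-99/7, -4/33))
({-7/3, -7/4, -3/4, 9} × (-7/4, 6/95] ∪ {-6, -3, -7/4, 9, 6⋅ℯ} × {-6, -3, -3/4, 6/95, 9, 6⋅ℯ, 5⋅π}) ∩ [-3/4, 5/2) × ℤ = {-3/4} × {-1, 0}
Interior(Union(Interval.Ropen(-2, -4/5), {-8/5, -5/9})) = Interval.open(-2, -4/5)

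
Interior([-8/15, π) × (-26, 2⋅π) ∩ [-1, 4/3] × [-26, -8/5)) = (-8/15, 4/3) × (-26, -8/5)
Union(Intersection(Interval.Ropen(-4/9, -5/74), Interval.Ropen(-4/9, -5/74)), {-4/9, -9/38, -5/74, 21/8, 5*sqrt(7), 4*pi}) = Union({21/8, 5*sqrt(7), 4*pi}, Interval(-4/9, -5/74))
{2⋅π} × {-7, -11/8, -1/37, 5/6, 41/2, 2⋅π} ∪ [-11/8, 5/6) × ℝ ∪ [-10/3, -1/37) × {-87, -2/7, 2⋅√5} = ([-11/8, 5/6) × ℝ) ∪ ({2⋅π} × {-7, -11/8, -1/37, 5/6, 41/2, 2⋅π}) ∪ ([-10/3, -1/37) × {-87, -2/7, 2⋅√5})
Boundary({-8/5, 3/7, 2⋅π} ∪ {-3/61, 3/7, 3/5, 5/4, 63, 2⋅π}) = {-8/5, -3/61, 3/7, 3/5, 5/4, 63, 2⋅π}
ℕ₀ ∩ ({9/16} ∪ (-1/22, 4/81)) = {0}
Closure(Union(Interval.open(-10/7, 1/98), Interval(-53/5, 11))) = Interval(-53/5, 11)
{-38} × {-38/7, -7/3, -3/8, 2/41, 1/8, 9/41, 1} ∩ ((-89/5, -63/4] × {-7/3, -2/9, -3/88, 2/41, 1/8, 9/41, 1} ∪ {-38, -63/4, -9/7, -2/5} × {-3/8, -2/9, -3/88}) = {-38} × {-3/8}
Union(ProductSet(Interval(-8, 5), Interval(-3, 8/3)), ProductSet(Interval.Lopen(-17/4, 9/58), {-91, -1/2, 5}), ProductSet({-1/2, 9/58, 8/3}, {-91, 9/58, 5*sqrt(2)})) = Union(ProductSet({-1/2, 9/58, 8/3}, {-91, 9/58, 5*sqrt(2)}), ProductSet(Interval(-8, 5), Interval(-3, 8/3)), ProductSet(Interval.Lopen(-17/4, 9/58), {-91, -1/2, 5}))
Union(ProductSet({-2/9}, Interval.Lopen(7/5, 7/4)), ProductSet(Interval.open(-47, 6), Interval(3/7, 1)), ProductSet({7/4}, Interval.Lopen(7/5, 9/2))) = Union(ProductSet({-2/9}, Interval.Lopen(7/5, 7/4)), ProductSet({7/4}, Interval.Lopen(7/5, 9/2)), ProductSet(Interval.open(-47, 6), Interval(3/7, 1)))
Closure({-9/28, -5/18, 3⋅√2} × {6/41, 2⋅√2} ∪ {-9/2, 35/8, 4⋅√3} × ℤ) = ({-9/2, 35/8, 4⋅√3} × ℤ) ∪ ({-9/28, -5/18, 3⋅√2} × {6/41, 2⋅√2})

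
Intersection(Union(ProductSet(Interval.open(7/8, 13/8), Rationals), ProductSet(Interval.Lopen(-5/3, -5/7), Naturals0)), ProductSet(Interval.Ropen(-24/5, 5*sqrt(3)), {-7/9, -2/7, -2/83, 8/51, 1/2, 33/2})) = ProductSet(Interval.open(7/8, 13/8), {-7/9, -2/7, -2/83, 8/51, 1/2, 33/2})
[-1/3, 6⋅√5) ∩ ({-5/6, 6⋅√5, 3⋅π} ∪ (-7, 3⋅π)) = [-1/3, 3⋅π]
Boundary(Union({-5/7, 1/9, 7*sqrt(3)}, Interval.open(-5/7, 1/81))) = {-5/7, 1/81, 1/9, 7*sqrt(3)}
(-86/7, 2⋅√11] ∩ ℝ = (-86/7, 2⋅√11]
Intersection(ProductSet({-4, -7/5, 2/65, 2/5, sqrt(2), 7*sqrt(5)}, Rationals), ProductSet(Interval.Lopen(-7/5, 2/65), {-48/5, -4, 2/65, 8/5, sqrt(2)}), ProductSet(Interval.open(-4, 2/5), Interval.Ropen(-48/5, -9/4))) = ProductSet({2/65}, {-48/5, -4})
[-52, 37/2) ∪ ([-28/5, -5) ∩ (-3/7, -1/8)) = [-52, 37/2)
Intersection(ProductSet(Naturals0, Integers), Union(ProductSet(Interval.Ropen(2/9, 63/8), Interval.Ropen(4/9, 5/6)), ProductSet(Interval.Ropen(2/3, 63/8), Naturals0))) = ProductSet(Range(1, 8, 1), Naturals0)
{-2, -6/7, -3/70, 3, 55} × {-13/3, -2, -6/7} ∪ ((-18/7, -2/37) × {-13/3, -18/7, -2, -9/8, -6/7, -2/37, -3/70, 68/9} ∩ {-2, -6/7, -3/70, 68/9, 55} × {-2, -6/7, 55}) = {-2, -6/7, -3/70, 3, 55} × {-13/3, -2, -6/7}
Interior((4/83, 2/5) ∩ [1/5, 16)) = (1/5, 2/5)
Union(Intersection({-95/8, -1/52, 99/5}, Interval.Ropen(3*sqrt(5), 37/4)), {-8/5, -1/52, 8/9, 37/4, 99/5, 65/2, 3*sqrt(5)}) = {-8/5, -1/52, 8/9, 37/4, 99/5, 65/2, 3*sqrt(5)}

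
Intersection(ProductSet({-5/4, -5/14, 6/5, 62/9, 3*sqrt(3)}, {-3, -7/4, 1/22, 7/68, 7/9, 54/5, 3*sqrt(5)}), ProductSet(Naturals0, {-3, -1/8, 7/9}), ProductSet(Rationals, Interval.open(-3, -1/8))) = EmptySet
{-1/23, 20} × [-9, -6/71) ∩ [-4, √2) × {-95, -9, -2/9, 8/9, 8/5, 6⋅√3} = {-1/23} × {-9, -2/9}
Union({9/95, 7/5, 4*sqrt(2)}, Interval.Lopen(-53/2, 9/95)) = Union({7/5, 4*sqrt(2)}, Interval.Lopen(-53/2, 9/95))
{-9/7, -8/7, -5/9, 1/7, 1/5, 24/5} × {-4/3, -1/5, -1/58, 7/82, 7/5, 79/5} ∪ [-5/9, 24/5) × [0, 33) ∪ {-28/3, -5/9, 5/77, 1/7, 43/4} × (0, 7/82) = ([-5/9, 24/5) × [0, 33)) ∪ ({-28/3, -5/9, 5/77, 1/7, 43/4} × (0, 7/82)) ∪ ({-9/7, -8/7, -5/9, 1/7, 1/5, 24/5} × {-4/3, -1/5, -1/58, 7/82, 7/5, 79/5})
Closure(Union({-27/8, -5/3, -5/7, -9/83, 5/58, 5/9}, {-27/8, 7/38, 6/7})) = {-27/8, -5/3, -5/7, -9/83, 5/58, 7/38, 5/9, 6/7}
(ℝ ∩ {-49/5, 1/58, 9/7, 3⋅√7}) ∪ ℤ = ℤ ∪ {-49/5, 1/58, 9/7, 3⋅√7}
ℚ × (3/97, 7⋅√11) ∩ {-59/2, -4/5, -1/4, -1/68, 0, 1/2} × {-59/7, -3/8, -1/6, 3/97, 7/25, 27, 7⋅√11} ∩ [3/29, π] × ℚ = {1/2} × {7/25}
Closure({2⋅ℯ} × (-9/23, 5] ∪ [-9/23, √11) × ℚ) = ([-9/23, √11] × ℝ) ∪ ({2⋅ℯ} × [-9/23, 5])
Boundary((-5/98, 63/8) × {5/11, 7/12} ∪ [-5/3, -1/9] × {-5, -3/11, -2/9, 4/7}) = ([-5/98, 63/8] × {5/11, 7/12}) ∪ ([-5/3, -1/9] × {-5, -3/11, -2/9, 4/7})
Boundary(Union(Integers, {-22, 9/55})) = Union({9/55}, Integers)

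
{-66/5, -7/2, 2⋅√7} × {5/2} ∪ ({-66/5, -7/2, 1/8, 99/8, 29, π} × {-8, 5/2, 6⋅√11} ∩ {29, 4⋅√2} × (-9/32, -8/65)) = {-66/5, -7/2, 2⋅√7} × {5/2}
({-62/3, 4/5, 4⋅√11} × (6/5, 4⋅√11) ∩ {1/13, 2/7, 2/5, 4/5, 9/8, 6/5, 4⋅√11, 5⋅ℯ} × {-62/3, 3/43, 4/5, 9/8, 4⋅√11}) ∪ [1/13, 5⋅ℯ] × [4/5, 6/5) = [1/13, 5⋅ℯ] × [4/5, 6/5)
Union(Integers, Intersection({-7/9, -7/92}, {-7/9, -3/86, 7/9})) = Union({-7/9}, Integers)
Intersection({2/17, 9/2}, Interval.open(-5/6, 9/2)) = {2/17}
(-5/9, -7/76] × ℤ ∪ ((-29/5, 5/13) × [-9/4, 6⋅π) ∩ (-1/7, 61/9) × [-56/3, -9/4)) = (-5/9, -7/76] × ℤ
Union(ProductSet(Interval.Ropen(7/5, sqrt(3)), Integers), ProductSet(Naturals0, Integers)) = ProductSet(Union(Interval.Ropen(7/5, sqrt(3)), Naturals0), Integers)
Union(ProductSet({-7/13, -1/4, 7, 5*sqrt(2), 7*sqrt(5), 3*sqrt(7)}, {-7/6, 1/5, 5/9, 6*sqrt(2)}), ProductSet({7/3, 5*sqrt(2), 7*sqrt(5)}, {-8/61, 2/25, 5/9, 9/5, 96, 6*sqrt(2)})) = Union(ProductSet({7/3, 5*sqrt(2), 7*sqrt(5)}, {-8/61, 2/25, 5/9, 9/5, 96, 6*sqrt(2)}), ProductSet({-7/13, -1/4, 7, 5*sqrt(2), 7*sqrt(5), 3*sqrt(7)}, {-7/6, 1/5, 5/9, 6*sqrt(2)}))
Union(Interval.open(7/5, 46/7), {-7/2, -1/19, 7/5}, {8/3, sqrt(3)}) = Union({-7/2, -1/19}, Interval.Ropen(7/5, 46/7))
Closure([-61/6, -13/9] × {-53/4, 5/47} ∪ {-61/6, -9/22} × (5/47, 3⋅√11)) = ([-61/6, -13/9] × {-53/4, 5/47}) ∪ ({-61/6, -9/22} × [5/47, 3⋅√11])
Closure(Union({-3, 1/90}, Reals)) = Reals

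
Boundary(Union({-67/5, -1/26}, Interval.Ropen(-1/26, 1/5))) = {-67/5, -1/26, 1/5}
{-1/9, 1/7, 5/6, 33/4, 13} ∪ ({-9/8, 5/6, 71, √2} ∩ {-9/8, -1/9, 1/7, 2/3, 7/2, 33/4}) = {-9/8, -1/9, 1/7, 5/6, 33/4, 13}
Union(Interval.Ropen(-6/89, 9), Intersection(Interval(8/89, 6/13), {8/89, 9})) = Interval.Ropen(-6/89, 9)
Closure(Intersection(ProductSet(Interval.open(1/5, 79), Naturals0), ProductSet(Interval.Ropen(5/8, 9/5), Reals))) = ProductSet(Interval(5/8, 9/5), Naturals0)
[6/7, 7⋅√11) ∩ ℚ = ℚ ∩ [6/7, 7⋅√11)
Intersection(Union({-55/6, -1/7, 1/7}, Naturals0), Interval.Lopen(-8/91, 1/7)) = Union({1/7}, Range(0, 1, 1))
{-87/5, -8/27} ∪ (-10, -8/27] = {-87/5} ∪ (-10, -8/27]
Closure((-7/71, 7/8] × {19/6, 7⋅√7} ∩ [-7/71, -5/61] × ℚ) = [-7/71, -5/61] × {19/6}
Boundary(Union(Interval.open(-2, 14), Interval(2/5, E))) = {-2, 14}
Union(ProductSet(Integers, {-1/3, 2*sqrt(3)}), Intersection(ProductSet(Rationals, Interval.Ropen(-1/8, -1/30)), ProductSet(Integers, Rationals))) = ProductSet(Integers, Union({-1/3, 2*sqrt(3)}, Intersection(Interval.Ropen(-1/8, -1/30), Rationals)))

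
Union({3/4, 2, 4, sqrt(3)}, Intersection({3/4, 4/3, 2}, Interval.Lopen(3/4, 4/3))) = {3/4, 4/3, 2, 4, sqrt(3)}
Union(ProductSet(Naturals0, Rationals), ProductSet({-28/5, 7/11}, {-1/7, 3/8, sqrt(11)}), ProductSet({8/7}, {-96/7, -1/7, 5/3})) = Union(ProductSet({8/7}, {-96/7, -1/7, 5/3}), ProductSet({-28/5, 7/11}, {-1/7, 3/8, sqrt(11)}), ProductSet(Naturals0, Rationals))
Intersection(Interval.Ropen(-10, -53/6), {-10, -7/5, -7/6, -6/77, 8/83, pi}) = {-10}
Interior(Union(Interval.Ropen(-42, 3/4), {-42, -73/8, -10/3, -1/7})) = Interval.open(-42, 3/4)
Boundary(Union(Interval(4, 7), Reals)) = EmptySet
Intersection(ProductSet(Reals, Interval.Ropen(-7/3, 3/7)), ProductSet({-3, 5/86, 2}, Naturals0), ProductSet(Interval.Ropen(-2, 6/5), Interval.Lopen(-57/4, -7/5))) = EmptySet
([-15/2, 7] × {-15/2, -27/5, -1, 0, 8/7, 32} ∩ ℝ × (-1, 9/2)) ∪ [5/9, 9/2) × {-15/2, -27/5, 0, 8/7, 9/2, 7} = ([-15/2, 7] × {0, 8/7}) ∪ ([5/9, 9/2) × {-15/2, -27/5, 0, 8/7, 9/2, 7})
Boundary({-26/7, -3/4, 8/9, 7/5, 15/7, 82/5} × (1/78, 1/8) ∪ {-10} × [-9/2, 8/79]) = ({-10} × [-9/2, 8/79]) ∪ ({-26/7, -3/4, 8/9, 7/5, 15/7, 82/5} × [1/78, 1/8])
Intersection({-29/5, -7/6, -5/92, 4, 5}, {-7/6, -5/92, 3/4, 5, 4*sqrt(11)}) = {-7/6, -5/92, 5}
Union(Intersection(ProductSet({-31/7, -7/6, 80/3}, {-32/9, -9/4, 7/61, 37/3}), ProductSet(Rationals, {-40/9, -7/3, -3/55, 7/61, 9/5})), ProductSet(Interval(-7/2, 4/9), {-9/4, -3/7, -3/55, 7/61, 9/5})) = Union(ProductSet({-31/7, -7/6, 80/3}, {7/61}), ProductSet(Interval(-7/2, 4/9), {-9/4, -3/7, -3/55, 7/61, 9/5}))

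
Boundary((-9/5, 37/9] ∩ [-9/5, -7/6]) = {-9/5, -7/6}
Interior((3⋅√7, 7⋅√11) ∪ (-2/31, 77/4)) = (-2/31, 7⋅√11)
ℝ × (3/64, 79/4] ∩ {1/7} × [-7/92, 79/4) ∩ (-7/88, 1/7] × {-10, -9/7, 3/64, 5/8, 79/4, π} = {1/7} × {5/8, π}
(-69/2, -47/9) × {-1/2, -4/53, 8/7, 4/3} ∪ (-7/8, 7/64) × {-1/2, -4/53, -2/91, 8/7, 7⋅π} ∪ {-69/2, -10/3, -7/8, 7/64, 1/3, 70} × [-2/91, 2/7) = ((-69/2, -47/9) × {-1/2, -4/53, 8/7, 4/3}) ∪ ({-69/2, -10/3, -7/8, 7/64, 1/3, 70} × [-2/91, 2/7)) ∪ ((-7/8, 7/64) × {-1/2, -4/53, -2/91, 8/7, 7⋅π})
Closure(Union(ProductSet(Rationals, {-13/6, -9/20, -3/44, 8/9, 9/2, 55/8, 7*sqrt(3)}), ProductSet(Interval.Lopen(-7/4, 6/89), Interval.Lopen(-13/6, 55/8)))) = Union(ProductSet({-7/4, 6/89}, Interval(-13/6, 55/8)), ProductSet(Interval.Lopen(-7/4, 6/89), Interval.Lopen(-13/6, 55/8)), ProductSet(Reals, {-13/6, 55/8, 7*sqrt(3)}), ProductSet(Union(Interval(-oo, -7/4), Interval(6/89, oo), Rationals), {-13/6, -9/20, -3/44, 8/9, 9/2, 55/8, 7*sqrt(3)}))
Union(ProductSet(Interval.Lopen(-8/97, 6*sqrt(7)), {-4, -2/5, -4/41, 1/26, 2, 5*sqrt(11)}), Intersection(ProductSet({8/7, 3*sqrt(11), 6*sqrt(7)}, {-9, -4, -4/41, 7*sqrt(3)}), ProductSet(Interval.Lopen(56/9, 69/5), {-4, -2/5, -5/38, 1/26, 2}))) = ProductSet(Interval.Lopen(-8/97, 6*sqrt(7)), {-4, -2/5, -4/41, 1/26, 2, 5*sqrt(11)})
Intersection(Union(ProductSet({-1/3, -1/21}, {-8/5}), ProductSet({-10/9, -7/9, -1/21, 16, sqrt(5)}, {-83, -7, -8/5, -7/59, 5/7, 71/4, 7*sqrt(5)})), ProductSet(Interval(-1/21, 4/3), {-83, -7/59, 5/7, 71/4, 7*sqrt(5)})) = ProductSet({-1/21}, {-83, -7/59, 5/7, 71/4, 7*sqrt(5)})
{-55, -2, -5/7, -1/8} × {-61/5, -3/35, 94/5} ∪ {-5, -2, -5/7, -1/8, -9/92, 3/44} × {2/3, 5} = ({-55, -2, -5/7, -1/8} × {-61/5, -3/35, 94/5}) ∪ ({-5, -2, -5/7, -1/8, -9/92, 3/44} × {2/3, 5})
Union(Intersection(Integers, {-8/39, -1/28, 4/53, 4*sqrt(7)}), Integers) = Integers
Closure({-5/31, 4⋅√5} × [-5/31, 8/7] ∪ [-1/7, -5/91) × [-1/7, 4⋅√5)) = ({-5/31, 4⋅√5} × [-5/31, 8/7]) ∪ ({-1/7, -5/91} × [-1/7, 4⋅√5]) ∪ ([-1/7, -5/91] × {-1/7, 4⋅√5}) ∪ ([-1/7, -5/91) × [-1/7, 4⋅√5))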